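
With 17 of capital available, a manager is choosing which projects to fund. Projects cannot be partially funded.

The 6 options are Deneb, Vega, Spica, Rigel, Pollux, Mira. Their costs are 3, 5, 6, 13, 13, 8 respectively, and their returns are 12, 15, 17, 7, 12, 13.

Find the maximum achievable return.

Allowing fractional choices, the relaxed optimum would be about 48.9, but projects are indivisible.
Deneb + Vega + Mira: cost 3 + 5 + 8 = 16 ≤ 17, return 12 + 15 + 13 = 40.
Deneb + Vega + Spica: cost 3 + 5 + 6 = 14 ≤ 17, return 12 + 15 + 17 = 44.
Deneb + Spica + Mira: cost 3 + 6 + 8 = 17 ≤ 17, return 12 + 17 + 13 = 42.
Best is Deneb, Vega, and Spica with total return 44.

44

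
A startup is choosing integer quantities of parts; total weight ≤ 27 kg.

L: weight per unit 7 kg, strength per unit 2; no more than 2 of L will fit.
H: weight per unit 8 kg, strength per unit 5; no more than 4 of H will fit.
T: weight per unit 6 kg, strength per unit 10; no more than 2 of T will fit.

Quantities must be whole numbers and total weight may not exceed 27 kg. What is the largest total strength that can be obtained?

27

T has the best ratio (10/6); taking only T gives at most 2×10 = 20 (stopped by the supply cap of 2).
Mixing does better — 1×L, 1×H, and 2×T: weight 27 ≤ 27, strength 1·2 + 1·5 + 2·10 = 27.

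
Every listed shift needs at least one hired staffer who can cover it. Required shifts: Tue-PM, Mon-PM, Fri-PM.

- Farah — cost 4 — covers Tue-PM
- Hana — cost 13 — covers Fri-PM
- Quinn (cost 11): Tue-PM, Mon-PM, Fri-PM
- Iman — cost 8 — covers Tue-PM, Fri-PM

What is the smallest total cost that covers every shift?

11

Quinn alone covers Tue-PM, Mon-PM, Fri-PM — every shift.
Total cost: 11.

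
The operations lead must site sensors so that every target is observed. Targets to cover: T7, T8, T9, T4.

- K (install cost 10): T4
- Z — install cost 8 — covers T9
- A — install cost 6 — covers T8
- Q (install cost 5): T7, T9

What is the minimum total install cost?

This is an integer covering problem.
Choose K, A, and Q: together they cover T7, T8, T9, T4 — every target.
Total install cost: 10 + 6 + 5 = 21.
No cover costs less than 21.

21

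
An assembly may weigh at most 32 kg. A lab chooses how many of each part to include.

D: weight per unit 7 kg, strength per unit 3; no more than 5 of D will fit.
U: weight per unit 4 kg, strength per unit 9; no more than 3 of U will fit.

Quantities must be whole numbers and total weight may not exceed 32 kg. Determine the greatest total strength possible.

33

2×D and 3×U: weight 26 ≤ 32, strength 2·3 + 3·9 = 33.
1×D and 3×U: weight 19 ≤ 32, strength 1·3 + 3·9 = 30.
Best is 33.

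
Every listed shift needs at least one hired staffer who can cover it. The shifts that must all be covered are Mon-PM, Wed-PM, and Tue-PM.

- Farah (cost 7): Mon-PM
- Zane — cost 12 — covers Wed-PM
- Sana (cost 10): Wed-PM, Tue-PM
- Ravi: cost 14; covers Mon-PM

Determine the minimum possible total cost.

17

Choose Farah and Sana: together they cover Mon-PM, Wed-PM, Tue-PM — every shift.
Total cost: 7 + 10 = 17.
No cover costs less than 17.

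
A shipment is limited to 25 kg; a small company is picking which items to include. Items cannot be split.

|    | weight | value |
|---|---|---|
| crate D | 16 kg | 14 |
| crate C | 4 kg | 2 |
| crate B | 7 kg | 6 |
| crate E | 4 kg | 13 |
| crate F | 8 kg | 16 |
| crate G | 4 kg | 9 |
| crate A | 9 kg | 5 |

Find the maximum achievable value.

44

crate B + crate E + crate F + crate G: weight 7 + 4 + 8 + 4 = 23 ≤ 25, value 6 + 13 + 16 + 9 = 44.
crate E + crate F + crate G + crate A: weight 4 + 8 + 4 + 9 = 25 ≤ 25, value 13 + 16 + 9 + 5 = 43.
crate C + crate E + crate F + crate G: weight 4 + 4 + 8 + 4 = 20 ≤ 25, value 2 + 13 + 16 + 9 = 40.
Best is crate B, crate E, crate F, and crate G with total value 44.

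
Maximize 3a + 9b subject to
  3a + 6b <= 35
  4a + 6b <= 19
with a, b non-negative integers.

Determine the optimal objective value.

Relaxing integrality, the LP optimum is 28.50 at (a,b) = (0, 3.17), which is not an integer point.
(a,b)=(0,3): 3·0+6·3=18≤35, 4·0+6·3=18≤19, objective 27.
(a,b)=(1,2): 3·1+6·2=15≤35, 4·1+6·2=16≤19, objective 21.
No feasible integer point exceeds 27.

27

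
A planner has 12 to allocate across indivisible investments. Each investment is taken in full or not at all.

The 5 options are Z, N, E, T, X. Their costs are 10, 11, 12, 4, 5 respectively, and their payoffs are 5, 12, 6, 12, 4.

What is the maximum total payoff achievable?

16

Treat it as a binary knapsack problem.
Allowing fractional choices, the relaxed optimum would be about 20.7, but investments are indivisible.
T + X: cost 4 + 5 = 9 ≤ 12, payoff 12 + 4 = 16.
T: cost 4 ≤ 12, payoff 12.
Best is T and X with total payoff 16.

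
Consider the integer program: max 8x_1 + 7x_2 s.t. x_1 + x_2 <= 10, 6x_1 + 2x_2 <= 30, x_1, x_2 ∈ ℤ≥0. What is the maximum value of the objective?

(x_1,x_2)=(2,8): 1·2+1·8=10≤10, 6·2+2·8=28≤30, objective 72.
(x_1,x_2)=(1,9): 1·1+1·9=10≤10, 6·1+2·9=24≤30, objective 71.
(x_1,x_2)=(3,6): 1·3+1·6=9≤10, 6·3+2·6=30≤30, objective 66.
Maximum is 72 at (x_1,x_2)=(2,8).

72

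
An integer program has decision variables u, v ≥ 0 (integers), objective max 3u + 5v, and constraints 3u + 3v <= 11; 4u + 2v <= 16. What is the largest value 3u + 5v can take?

(u,v)=(0,3): 3·0+3·3=9≤11, 4·0+2·3=6≤16, objective 15.
(u,v)=(1,2): 3·1+3·2=9≤11, 4·1+2·2=8≤16, objective 13.
(u,v)=(0,2): 3·0+3·2=6≤11, 4·0+2·2=4≤16, objective 10.
The best lattice point is (0,3), giving 15.

15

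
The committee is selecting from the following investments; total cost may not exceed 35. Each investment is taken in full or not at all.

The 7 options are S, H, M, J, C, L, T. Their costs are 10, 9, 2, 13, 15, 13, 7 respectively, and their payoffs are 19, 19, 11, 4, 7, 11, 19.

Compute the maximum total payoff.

Take S, H, M, and T: cost 10 + 9 + 2 + 7 = 28 ≤ 35, payoff 19 + 19 + 11 + 19 = 68.
No other feasible combination does better.

68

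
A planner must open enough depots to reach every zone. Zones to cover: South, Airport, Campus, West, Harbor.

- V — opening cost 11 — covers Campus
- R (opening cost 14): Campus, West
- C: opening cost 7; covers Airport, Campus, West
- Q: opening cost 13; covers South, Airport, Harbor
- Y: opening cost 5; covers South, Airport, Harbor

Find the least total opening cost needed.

12

This is a weighted set-cover instance.
Choose C and Y: together they cover South, Airport, Campus, West, Harbor — every zone.
Total opening cost: 7 + 5 = 12.
No cover costs less than 12.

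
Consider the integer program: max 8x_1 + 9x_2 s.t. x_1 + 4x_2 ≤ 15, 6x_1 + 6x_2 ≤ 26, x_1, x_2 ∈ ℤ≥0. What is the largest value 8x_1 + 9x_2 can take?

(x_1,x_2)=(1,3): 1·1+4·3=13≤15, 6·1+6·3=24≤26, objective 35.
(x_1,x_2)=(2,2): 1·2+4·2=10≤15, 6·2+6·2=24≤26, objective 34.
(x_1,x_2)=(0,3): 1·0+4·3=12≤15, 6·0+6·3=18≤26, objective 27.
(x_1,x_2)=(1,2): 1·1+4·2=9≤15, 6·1+6·2=18≤26, objective 26.
Maximum is 35 at (x_1,x_2)=(1,3).

35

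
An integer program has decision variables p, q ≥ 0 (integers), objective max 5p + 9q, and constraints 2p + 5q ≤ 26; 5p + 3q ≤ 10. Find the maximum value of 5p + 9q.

(p,q)=(0,3) is feasible, giving 27.
(p,q)=(0,2) is feasible, giving 18.
The best lattice point is (0,3), giving 27.

27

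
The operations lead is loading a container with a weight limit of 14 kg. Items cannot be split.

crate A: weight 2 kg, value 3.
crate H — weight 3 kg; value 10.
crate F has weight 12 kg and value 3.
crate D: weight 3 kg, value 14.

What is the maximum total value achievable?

crate H + crate D: weight 3 + 3 = 6 ≤ 14, value 10 + 14 = 24.
crate A + crate H + crate D: weight 2 + 3 + 3 = 8 ≤ 14, value 3 + 10 + 14 = 27.
crate A + crate D: weight 2 + 3 = 5 ≤ 14, value 3 + 14 = 17.
Best is crate A, crate H, and crate D with total value 27.

27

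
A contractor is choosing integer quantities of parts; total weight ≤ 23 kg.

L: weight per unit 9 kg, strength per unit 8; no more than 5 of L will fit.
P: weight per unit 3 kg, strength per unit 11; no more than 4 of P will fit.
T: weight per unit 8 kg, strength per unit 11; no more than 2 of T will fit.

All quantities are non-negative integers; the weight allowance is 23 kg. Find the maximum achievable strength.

55

This is a bounded integer knapsack.
P has the best ratio (11/3); taking only P gives at most 4×11 = 44 (stopped by the supply cap of 4).
Mixing does better — 4×P and 1×T: weight 20 ≤ 23, strength 4·11 + 1·11 = 55.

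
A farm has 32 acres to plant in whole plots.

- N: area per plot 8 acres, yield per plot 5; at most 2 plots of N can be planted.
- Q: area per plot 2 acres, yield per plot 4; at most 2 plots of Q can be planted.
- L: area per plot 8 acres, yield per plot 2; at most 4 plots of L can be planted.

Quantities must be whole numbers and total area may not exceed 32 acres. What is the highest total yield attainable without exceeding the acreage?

20

2×N and 2×Q: area 20 ≤ 32, yield 2·5 + 2·4 = 18.
2×N, 2×Q, and 1×L: area 28 ≤ 32, yield 2·5 + 2·4 + 1·2 = 20.
Best is 20.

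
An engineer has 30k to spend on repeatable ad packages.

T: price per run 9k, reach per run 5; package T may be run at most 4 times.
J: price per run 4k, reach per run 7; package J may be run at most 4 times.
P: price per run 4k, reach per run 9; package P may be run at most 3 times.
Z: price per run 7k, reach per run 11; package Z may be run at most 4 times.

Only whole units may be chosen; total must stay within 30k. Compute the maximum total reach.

56

4×J and 3×P: price 28 ≤ 30, reach 4·7 + 3·9 = 55.
1×J, 3×P, and 2×Z: price 30 ≤ 30, reach 1·7 + 3·9 + 2·11 = 56.
Best is 56.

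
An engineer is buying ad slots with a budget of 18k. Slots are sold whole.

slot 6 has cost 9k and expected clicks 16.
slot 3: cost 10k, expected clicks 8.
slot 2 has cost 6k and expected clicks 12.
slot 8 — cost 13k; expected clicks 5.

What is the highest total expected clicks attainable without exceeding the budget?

Allowing fractional choices, the relaxed optimum would be about 30.4, but ad slots are indivisible.
slot 6: cost 9 ≤ 18, expected clicks 16.
slot 6 + slot 2: cost 9 + 6 = 15 ≤ 18, expected clicks 16 + 12 = 28.
slot 3 + slot 2: cost 10 + 6 = 16 ≤ 18, expected clicks 8 + 12 = 20.
Best is slot 6 and slot 2 with total expected clicks 28.

28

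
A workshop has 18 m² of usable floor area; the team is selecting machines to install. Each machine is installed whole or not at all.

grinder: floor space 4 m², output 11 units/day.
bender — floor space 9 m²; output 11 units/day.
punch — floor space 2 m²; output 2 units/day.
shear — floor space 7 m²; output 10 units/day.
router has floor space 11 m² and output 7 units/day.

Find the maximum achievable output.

24

Take grinder, bender, and punch: floor space 4 + 9 + 2 = 15 ≤ 18, output 11 + 11 + 2 = 24.
No other feasible combination does better.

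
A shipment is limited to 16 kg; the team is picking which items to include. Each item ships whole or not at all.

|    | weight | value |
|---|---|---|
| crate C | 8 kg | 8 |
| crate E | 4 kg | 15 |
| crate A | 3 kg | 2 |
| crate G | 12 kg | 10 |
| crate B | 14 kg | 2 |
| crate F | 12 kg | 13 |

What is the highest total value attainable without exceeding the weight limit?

28

crate C + crate E + crate A: weight 8 + 4 + 3 = 15 ≤ 16, value 8 + 15 + 2 = 25.
crate E + crate F: weight 4 + 12 = 16 ≤ 16, value 15 + 13 = 28.
Best is crate E and crate F with total value 28.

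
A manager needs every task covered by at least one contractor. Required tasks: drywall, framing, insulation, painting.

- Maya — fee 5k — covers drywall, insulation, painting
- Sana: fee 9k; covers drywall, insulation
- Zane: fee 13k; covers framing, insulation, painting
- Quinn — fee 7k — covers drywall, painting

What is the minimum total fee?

18

Choose Maya and Zane: together they cover drywall, framing, insulation, painting — every task.
Total fee: 5 + 13 = 18.
No cover costs less than 18.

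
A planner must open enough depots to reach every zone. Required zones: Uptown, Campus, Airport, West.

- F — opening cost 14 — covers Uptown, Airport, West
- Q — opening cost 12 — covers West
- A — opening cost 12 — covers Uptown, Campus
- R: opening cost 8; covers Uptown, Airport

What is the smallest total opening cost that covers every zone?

Choose F and A: together they cover Uptown, Campus, Airport, West — every zone.
Total opening cost: 14 + 12 = 26.

26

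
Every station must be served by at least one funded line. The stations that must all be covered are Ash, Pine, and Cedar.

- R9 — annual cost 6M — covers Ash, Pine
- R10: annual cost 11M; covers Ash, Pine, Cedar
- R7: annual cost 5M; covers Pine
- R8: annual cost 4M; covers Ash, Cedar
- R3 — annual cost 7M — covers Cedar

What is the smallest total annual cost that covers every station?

9

Choose R7 and R8: together they cover Ash, Pine, Cedar — every station.
Total annual cost: 5 + 4 = 9.
No cover costs less than 9.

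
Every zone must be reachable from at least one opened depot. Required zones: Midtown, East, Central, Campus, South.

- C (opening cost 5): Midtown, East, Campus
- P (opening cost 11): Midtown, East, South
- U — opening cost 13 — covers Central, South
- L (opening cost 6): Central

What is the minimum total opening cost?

18

This is a weighted set-cover instance.
Choose C and U: together they cover Midtown, East, Central, Campus, South — every zone.
Total opening cost: 5 + 13 = 18.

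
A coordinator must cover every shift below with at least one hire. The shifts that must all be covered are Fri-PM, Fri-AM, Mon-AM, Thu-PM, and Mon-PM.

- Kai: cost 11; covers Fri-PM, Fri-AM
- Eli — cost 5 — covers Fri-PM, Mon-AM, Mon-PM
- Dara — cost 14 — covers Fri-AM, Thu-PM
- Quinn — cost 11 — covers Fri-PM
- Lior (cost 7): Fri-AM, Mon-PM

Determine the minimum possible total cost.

This is an integer covering problem.
Choose Eli and Dara: together they cover Fri-PM, Fri-AM, Mon-AM, Thu-PM, Mon-PM — every shift.
Total cost: 5 + 14 = 19.

19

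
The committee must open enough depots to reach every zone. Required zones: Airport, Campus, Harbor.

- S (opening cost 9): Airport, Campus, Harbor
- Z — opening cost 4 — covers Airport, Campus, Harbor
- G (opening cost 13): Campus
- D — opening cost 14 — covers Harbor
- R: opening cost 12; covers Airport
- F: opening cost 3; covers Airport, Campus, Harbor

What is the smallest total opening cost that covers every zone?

3

F alone covers Airport, Campus, Harbor — every zone.
Total opening cost: 3.
No cover costs less than 3.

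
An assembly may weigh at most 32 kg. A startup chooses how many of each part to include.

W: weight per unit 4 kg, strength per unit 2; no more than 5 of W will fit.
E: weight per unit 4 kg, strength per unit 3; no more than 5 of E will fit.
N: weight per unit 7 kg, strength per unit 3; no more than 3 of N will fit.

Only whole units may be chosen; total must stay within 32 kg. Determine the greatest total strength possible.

21

This is a bounded integer knapsack.
Take 3×W and 5×E: weight 32 ≤ 32, strength 3·2 + 5·3 = 21.
E has the best ratio (3/4) and is taken to its limit of 5; remaining capacity is filled optimally with the others.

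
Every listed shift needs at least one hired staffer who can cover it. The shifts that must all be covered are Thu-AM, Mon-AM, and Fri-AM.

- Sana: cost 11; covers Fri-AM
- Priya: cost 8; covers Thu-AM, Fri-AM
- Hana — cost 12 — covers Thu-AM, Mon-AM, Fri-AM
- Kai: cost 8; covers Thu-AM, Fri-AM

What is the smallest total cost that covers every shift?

Hana alone covers Thu-AM, Mon-AM, Fri-AM — every shift.
Total cost: 12.

12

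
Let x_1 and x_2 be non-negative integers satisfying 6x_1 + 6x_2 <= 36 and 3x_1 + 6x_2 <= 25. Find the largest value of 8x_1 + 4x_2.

(x_1,x_2)=(6,0): 6·6+6·0=36≤36, 3·6+6·0=18≤25, objective 48.
(x_1,x_2)=(5,1): 6·5+6·1=36≤36, 3·5+6·1=21≤25, objective 44.
(x_1,x_2)=(5,0): 6·5+6·0=30≤36, 3·5+6·0=15≤25, objective 40.
The best lattice point is (6,0), giving 48.

48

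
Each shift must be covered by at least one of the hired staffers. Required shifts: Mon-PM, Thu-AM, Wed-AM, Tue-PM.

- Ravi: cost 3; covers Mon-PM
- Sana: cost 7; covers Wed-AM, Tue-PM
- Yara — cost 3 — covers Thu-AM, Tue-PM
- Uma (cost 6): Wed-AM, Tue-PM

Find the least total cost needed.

12

Choose Ravi, Yara, and Uma: together they cover Mon-PM, Thu-AM, Wed-AM, Tue-PM — every shift.
Total cost: 3 + 3 + 6 = 12.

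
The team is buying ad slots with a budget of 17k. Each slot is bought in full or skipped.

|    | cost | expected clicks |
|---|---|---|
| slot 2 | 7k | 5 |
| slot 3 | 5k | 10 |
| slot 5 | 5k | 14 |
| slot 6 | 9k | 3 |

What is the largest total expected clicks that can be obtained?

29

slot 2 + slot 3 + slot 5: cost 7 + 5 + 5 = 17 ≤ 17, expected clicks 5 + 10 + 14 = 29.
slot 3 + slot 5: cost 5 + 5 = 10 ≤ 17, expected clicks 10 + 14 = 24.
Best is slot 2, slot 3, and slot 5 with total expected clicks 29.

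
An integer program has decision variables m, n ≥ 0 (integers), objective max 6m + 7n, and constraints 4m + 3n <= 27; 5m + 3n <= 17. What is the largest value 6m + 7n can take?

(m,n)=(0,5): 4·0+3·5=15≤27, 5·0+3·5=15≤17, objective 35.
(m,n)=(1,4): 4·1+3·4=16≤27, 5·1+3·4=17≤17, objective 34.
The best lattice point is (0,5), giving 35.

35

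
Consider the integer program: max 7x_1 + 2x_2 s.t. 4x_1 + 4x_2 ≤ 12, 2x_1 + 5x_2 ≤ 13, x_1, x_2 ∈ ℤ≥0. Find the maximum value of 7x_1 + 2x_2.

21

(x_1,x_2)=(3,0): 4·3+4·0=12≤12, 2·3+5·0=6≤13, objective 21.
(x_1,x_2)=(2,1): 4·2+4·1=12≤12, 2·2+5·1=9≤13, objective 16.
(x_1,x_2)=(2,0): 4·2+4·0=8≤12, 2·2+5·0=4≤13, objective 14.
No feasible integer point exceeds 21.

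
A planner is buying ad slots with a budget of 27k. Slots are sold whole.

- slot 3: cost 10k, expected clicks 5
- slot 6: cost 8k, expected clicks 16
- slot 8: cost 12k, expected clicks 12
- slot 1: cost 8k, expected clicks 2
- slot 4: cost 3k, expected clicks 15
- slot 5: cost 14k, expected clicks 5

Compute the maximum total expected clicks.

43

Take slot 6, slot 8, and slot 4: cost 8 + 12 + 3 = 23 ≤ 27, expected clicks 16 + 12 + 15 = 43.
No other feasible combination does better.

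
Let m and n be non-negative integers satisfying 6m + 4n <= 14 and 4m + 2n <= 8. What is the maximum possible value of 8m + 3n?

(m,n)=(2,0): 6·2+4·0=12≤14, 4·2+2·0=8≤8, objective 16.
(m,n)=(1,1): 6·1+4·1=10≤14, 4·1+2·1=6≤8, objective 11.
(m,n)=(1,0): 6·1+4·0=6≤14, 4·1+2·0=4≤8, objective 8.
No feasible integer point exceeds 16.

16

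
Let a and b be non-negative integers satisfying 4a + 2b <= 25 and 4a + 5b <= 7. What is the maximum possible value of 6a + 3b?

Relaxing integrality, the LP optimum is 10.50 at (a,b) = (1.75, 0), which is not an integer point.
(a,b)=(1,0): 4·1+2·0=4≤25, 4·1+5·0=4≤7, objective 6.
(a,b)=(0,1): 4·0+2·1=2≤25, 4·0+5·1=5≤7, objective 3.
Maximum is 6 at (a,b)=(1,0).

6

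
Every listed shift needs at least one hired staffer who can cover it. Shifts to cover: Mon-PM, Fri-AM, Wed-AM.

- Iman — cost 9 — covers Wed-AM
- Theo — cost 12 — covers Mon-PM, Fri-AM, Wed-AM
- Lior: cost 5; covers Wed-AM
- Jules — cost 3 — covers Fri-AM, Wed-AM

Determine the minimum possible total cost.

12

Theo alone covers Mon-PM, Fri-AM, Wed-AM — every shift.
Total cost: 12.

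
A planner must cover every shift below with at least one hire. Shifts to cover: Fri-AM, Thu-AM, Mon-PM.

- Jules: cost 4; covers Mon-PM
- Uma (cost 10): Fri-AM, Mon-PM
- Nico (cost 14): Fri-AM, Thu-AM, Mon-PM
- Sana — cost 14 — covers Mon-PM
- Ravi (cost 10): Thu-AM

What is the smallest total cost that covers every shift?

This is a weighted set-cover instance.
The greedy cost-per-new-shift heuristic would pick Jules and Nico for 18, but a cheaper cover exists.
Nico alone covers Fri-AM, Thu-AM, Mon-PM — every shift.
Total cost: 14.
No cover costs less than 14.

14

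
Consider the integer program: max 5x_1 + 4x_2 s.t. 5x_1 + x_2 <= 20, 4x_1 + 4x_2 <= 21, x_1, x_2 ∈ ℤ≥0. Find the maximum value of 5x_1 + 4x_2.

23

(x_1,x_2)=(3,2) is feasible, giving 23.
(x_1,x_2)=(2,3) is feasible, giving 22.
The best lattice point is (3,2), giving 23.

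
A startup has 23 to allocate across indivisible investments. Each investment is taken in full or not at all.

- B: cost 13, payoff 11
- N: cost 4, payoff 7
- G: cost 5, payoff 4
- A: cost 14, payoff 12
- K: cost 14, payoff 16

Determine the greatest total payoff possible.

Take N, G, and K: cost 4 + 5 + 14 = 23 ≤ 23, payoff 7 + 4 + 16 = 27.
No other feasible combination does better.

27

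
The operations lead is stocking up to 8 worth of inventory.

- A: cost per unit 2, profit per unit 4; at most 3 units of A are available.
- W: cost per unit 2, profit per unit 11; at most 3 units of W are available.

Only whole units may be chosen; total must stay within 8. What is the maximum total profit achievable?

37

1×A and 3×W: cost 8 ≤ 8, profit 1·4 + 3·11 = 37.
3×W: cost 6 ≤ 8, profit 3·11 = 33.
Best is 37.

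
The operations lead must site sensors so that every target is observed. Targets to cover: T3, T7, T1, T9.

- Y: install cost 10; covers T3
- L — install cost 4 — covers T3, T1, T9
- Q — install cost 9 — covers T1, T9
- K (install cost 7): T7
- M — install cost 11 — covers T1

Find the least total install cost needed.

11

Choose L and K: together they cover T3, T7, T1, T9 — every target.
Total install cost: 4 + 7 = 11.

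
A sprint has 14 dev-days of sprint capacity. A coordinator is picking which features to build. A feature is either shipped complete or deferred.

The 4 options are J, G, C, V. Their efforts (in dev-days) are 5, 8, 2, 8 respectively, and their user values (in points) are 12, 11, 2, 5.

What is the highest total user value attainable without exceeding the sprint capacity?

Allowing fractional choices, the relaxed optimum would be about 24.0, but features are indivisible.
J + C: effort 5 + 2 = 7 ≤ 14, user value 12 + 2 = 14.
J + V: effort 5 + 8 = 13 ≤ 14, user value 12 + 5 = 17.
J + G: effort 5 + 8 = 13 ≤ 14, user value 12 + 11 = 23.
Best is J and G with total user value 23.

23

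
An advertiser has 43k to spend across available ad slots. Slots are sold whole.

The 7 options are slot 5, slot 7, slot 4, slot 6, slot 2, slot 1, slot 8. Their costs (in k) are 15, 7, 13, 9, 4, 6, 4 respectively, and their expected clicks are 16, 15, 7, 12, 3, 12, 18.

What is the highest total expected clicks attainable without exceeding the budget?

73

Take slot 5, slot 7, slot 6, slot 1, and slot 8: cost 15 + 7 + 9 + 6 + 4 = 41 ≤ 43, expected clicks 16 + 15 + 12 + 12 + 18 = 73.
No other feasible combination does better.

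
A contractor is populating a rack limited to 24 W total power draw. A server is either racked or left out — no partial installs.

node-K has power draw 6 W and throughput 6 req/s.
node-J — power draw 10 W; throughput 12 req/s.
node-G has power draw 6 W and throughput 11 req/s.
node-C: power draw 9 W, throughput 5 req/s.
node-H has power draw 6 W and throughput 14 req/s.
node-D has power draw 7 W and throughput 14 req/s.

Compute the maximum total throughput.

40

node-J + node-G + node-H: power draw 10 + 6 + 6 = 22 ≤ 24, throughput 12 + 11 + 14 = 37.
node-J + node-H + node-D: power draw 10 + 6 + 7 = 23 ≤ 24, throughput 12 + 14 + 14 = 40.
node-G + node-H + node-D: power draw 6 + 6 + 7 = 19 ≤ 24, throughput 11 + 14 + 14 = 39.
Best is node-J, node-H, and node-D with total throughput 40.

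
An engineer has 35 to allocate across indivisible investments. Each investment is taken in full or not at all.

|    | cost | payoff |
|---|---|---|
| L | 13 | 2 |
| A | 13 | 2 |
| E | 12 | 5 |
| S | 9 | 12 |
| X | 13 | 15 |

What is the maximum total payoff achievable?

32

This is an integer program with binary decision variables.
Allowing fractional choices, the relaxed optimum would be about 32.2, but investments are indivisible.
L + S + X: cost 13 + 9 + 13 = 35 ≤ 35, payoff 2 + 12 + 15 = 29.
E + S + X: cost 12 + 9 + 13 = 34 ≤ 35, payoff 5 + 12 + 15 = 32.
Best is E, S, and X with total payoff 32.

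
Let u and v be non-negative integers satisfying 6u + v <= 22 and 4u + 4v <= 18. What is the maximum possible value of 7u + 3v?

(u,v)=(3,1) is feasible, giving 24.
(u,v)=(3,0) is feasible, giving 21.
(u,v)=(2,2) is feasible, giving 20.
The best lattice point is (3,1), giving 24.

24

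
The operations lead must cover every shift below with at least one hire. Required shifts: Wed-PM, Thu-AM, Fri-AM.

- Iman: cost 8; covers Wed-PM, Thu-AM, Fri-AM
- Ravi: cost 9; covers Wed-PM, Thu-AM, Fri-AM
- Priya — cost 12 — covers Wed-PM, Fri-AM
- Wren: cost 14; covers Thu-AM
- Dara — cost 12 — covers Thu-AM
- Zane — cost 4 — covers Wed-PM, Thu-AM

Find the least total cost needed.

The greedy cost-per-new-shift heuristic would pick Zane and Iman for 12, but a cheaper cover exists.
Iman alone covers Wed-PM, Thu-AM, Fri-AM — every shift.
Total cost: 8.
No cover costs less than 8.

8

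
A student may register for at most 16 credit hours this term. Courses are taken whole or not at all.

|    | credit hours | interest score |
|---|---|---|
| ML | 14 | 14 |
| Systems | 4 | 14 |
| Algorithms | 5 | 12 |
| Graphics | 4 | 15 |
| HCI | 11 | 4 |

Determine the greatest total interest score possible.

This is an integer program with binary decision variables.
Allowing fractional choices, the relaxed optimum would be about 44.0, but courses are indivisible.
Algorithms + Graphics: credit hours 5 + 4 = 9 ≤ 16, interest score 12 + 15 = 27.
Systems + Algorithms + Graphics: credit hours 4 + 5 + 4 = 13 ≤ 16, interest score 14 + 12 + 15 = 41.
Systems + Graphics: credit hours 4 + 4 = 8 ≤ 16, interest score 14 + 15 = 29.
Best is Systems, Algorithms, and Graphics with total interest score 41.

41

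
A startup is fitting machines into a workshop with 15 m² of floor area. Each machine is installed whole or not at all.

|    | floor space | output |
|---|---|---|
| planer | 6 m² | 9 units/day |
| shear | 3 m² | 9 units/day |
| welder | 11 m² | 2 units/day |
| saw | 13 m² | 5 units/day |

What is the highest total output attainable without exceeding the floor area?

Allowing fractional choices, the relaxed optimum would be about 20.3, but machines are indivisible.
shear: floor space 3 ≤ 15, output 9.
shear + welder: floor space 3 + 11 = 14 ≤ 15, output 9 + 2 = 11.
planer + shear: floor space 6 + 3 = 9 ≤ 15, output 9 + 9 = 18.
Best is planer and shear with total output 18.

18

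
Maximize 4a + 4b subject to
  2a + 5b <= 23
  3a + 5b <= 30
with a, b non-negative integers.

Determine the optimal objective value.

(a,b)=(10,0): 2·10+5·0=20≤23, 3·10+5·0=30≤30, objective 40.
(a,b)=(9,0): 2·9+5·0=18≤23, 3·9+5·0=27≤30, objective 36.
The best lattice point is (10,0), giving 40.

40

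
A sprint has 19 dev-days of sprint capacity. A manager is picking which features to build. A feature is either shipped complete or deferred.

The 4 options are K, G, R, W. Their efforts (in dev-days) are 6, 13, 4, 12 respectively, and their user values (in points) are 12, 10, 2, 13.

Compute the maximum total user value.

Treat it as a binary knapsack problem.
Take K and W: effort 6 + 12 = 18 ≤ 19, user value 12 + 13 = 25.
No other feasible combination does better.

25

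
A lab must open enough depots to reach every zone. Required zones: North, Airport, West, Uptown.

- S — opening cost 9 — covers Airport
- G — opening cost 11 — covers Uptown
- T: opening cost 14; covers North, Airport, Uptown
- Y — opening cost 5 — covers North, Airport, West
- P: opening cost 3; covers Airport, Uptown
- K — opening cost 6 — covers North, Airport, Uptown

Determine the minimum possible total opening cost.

Choose Y and P: together they cover North, Airport, West, Uptown — every zone.
Total opening cost: 5 + 3 = 8.
No cover costs less than 8.

8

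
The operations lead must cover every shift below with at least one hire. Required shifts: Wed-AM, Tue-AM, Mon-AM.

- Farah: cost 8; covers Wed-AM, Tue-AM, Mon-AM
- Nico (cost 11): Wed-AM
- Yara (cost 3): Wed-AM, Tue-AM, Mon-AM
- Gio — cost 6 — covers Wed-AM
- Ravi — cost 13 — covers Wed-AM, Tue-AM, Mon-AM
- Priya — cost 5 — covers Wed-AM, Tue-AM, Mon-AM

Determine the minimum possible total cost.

3

This is an integer covering problem.
Yara alone covers Wed-AM, Tue-AM, Mon-AM — every shift.
Total cost: 3.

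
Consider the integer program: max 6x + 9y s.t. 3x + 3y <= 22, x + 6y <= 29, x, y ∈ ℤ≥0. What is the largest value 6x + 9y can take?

54

Relaxing integrality, the LP optimum is 57.00 at (x,y) = (3, 4.33), which is not an integer point.
(x,y)=(3,4): 3·3+3·4=21≤22, 1·3+6·4=27≤29, objective 54.
(x,y)=(4,3): 3·4+3·3=21≤22, 1·4+6·3=22≤29, objective 51.
No feasible integer point exceeds 54.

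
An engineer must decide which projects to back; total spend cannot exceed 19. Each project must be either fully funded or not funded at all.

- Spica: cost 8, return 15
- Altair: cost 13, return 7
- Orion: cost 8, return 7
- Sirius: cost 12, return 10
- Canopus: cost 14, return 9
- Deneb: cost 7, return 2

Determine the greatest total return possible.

Spica: cost 8 ≤ 19, return 15.
Spica + Deneb: cost 8 + 7 = 15 ≤ 19, return 15 + 2 = 17.
Spica + Orion: cost 8 + 8 = 16 ≤ 19, return 15 + 7 = 22.
Best is Spica and Orion with total return 22.

22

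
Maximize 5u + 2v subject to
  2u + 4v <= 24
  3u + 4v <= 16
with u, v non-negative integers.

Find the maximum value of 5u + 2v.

25

Relaxing integrality, the LP optimum is 26.67 at (u,v) = (5.33, 0), which is not an integer point.
(u,v)=(5,0): 2·5+4·0=10≤24, 3·5+4·0=15≤16, objective 25.
(u,v)=(4,1): 2·4+4·1=12≤24, 3·4+4·1=16≤16, objective 22.
(u,v)=(4,0): 2·4+4·0=8≤24, 3·4+4·0=12≤16, objective 20.
Maximum is 25 at (u,v)=(5,0).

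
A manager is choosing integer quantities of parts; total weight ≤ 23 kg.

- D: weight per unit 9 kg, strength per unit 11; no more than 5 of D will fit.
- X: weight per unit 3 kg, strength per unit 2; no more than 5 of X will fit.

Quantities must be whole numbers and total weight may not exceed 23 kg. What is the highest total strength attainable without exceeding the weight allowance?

2×D and 1×X: weight 21 ≤ 23, strength 2·11 + 1·2 = 24.
2×D: weight 18 ≤ 23, strength 2·11 = 22.
Best is 24.

24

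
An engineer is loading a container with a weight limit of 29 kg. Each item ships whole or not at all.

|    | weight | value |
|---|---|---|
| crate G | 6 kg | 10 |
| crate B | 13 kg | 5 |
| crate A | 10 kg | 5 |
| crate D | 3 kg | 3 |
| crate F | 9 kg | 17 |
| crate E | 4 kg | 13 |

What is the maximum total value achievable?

45

Take crate G, crate A, crate F, and crate E: weight 6 + 10 + 9 + 4 = 29 ≤ 29, value 10 + 5 + 17 + 13 = 45.
No other feasible combination does better.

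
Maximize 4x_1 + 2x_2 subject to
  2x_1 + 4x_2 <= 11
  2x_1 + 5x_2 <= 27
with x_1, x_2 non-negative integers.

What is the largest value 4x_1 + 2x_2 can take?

20

(x_1,x_2)=(5,0): 2·5+4·0=10≤11, 2·5+5·0=10≤27, objective 20.
(x_1,x_2)=(4,0): 2·4+4·0=8≤11, 2·4+5·0=8≤27, objective 16.
The best lattice point is (5,0), giving 20.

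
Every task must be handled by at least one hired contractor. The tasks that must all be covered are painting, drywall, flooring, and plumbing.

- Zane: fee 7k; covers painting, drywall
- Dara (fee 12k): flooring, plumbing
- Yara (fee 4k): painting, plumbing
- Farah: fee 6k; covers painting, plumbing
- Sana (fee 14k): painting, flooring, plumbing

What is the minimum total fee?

The greedy cost-per-new-task heuristic would pick Yara, Zane, and Dara for 23, but a cheaper cover exists.
Choose Zane and Dara: together they cover painting, drywall, flooring, plumbing — every task.
Total fee: 7 + 12 = 19.
No cover costs less than 19.

19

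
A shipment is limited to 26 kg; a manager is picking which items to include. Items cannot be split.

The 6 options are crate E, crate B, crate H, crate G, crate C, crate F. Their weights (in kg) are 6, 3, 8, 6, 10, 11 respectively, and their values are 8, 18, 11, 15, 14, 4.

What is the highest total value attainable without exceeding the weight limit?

55

This is a 0-1 knapsack instance.
Allowing fractional choices, the relaxed optimum would be about 56.6, but items are indivisible.
crate E + crate B + crate H + crate G: weight 6 + 3 + 8 + 6 = 23 ≤ 26, value 8 + 18 + 11 + 15 = 52.
crate E + crate B + crate G + crate C: weight 6 + 3 + 6 + 10 = 25 ≤ 26, value 8 + 18 + 15 + 14 = 55.
crate B + crate G + crate C: weight 3 + 6 + 10 = 19 ≤ 26, value 18 + 15 + 14 = 47.
Best is crate E, crate B, crate G, and crate C with total value 55.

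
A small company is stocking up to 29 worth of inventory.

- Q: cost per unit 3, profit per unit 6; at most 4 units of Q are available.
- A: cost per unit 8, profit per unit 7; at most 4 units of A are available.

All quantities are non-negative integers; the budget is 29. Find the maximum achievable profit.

38

Take 4×Q and 2×A: cost 28 ≤ 29, profit 4·6 + 2·7 = 38.
Q has the best ratio (6/3) and is taken to its limit of 4; remaining capacity is filled optimally with the others.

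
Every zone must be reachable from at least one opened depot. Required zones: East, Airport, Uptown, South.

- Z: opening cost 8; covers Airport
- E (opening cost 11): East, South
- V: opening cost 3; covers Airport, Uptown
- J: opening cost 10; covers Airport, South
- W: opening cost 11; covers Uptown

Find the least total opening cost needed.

Choose E and V: together they cover East, Airport, Uptown, South — every zone.
Total opening cost: 11 + 3 = 14.
No cover costs less than 14.

14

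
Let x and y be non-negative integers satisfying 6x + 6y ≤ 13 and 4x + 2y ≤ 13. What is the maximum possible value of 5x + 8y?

16

The continuous relaxation peaks at (0, 2.17) with value 17.33; rounding to a feasible lattice point costs some objective.
(x,y)=(0,2): 6·0+6·2=12≤13, 4·0+2·2=4≤13, objective 16.
(x,y)=(1,1): 6·1+6·1=12≤13, 4·1+2·1=6≤13, objective 13.
The best lattice point is (0,2), giving 16.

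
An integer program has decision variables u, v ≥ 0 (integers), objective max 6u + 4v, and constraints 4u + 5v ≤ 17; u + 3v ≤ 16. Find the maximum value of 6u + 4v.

24

The continuous relaxation peaks at (4.25, 0) with value 25.50; rounding to a feasible lattice point costs some objective.
(u,v)=(4,0): 4·4+5·0=16≤17, 1·4+3·0=4≤16, objective 24.
(u,v)=(3,1): 4·3+5·1=17≤17, 1·3+3·1=6≤16, objective 22.
(u,v)=(3,0): 4·3+5·0=12≤17, 1·3+3·0=3≤16, objective 18.
Maximum is 24 at (u,v)=(4,0).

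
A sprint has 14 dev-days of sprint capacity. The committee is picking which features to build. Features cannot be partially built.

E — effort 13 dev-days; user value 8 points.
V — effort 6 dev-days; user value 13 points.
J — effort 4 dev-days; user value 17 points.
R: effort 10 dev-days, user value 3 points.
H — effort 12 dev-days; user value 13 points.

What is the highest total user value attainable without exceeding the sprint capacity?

30

Allowing fractional choices, the relaxed optimum would be about 34.3, but features are indivisible.
V + J: effort 6 + 4 = 10 ≤ 14, user value 13 + 17 = 30.
J + R: effort 4 + 10 = 14 ≤ 14, user value 17 + 3 = 20.
Best is V and J with total user value 30.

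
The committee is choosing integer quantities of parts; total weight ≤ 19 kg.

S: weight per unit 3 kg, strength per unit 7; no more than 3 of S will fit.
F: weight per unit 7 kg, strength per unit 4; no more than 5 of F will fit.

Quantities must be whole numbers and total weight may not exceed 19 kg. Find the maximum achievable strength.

Take 3×S and 1×F: weight 16 ≤ 19, strength 3·7 + 1·4 = 25.
S has the best ratio (7/3) and is taken to its limit of 3; remaining capacity is filled optimally with the others.

25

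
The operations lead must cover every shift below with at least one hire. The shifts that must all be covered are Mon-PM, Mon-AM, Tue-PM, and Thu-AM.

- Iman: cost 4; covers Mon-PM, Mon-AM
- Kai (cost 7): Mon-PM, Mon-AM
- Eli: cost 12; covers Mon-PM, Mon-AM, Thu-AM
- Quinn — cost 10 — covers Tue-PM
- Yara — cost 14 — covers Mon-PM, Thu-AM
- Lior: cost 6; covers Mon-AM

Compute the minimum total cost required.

22

The greedy cost-per-new-shift heuristic would pick Iman, Quinn, and Eli for 26, but a cheaper cover exists.
Choose Eli and Quinn: together they cover Mon-PM, Mon-AM, Tue-PM, Thu-AM — every shift.
Total cost: 12 + 10 = 22.
No cover costs less than 22.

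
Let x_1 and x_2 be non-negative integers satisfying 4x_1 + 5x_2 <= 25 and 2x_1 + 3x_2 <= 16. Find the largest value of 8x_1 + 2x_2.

48

(x_1,x_2)=(6,0): 4·6+5·0=24≤25, 2·6+3·0=12≤16, objective 48.
(x_1,x_2)=(5,1): 4·5+5·1=25≤25, 2·5+3·1=13≤16, objective 42.
(x_1,x_2)=(5,0): 4·5+5·0=20≤25, 2·5+3·0=10≤16, objective 40.
No feasible integer point exceeds 48.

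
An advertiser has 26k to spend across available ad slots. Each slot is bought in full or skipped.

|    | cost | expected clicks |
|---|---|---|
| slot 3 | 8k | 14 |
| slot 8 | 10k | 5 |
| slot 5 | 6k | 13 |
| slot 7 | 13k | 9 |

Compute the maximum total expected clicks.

slot 3 + slot 5: cost 8 + 6 = 14 ≤ 26, expected clicks 14 + 13 = 27.
slot 3 + slot 8 + slot 5: cost 8 + 10 + 6 = 24 ≤ 26, expected clicks 14 + 5 + 13 = 32.
slot 3 + slot 7: cost 8 + 13 = 21 ≤ 26, expected clicks 14 + 9 = 23.
Best is slot 3, slot 8, and slot 5 with total expected clicks 32.

32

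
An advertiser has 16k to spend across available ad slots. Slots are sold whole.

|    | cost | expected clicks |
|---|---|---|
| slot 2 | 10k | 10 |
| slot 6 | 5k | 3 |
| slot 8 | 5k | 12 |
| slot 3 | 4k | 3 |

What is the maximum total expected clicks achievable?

Allowing fractional choices, the relaxed optimum would be about 22.8, but ad slots are indivisible.
slot 6 + slot 8 + slot 3: cost 5 + 5 + 4 = 14 ≤ 16, expected clicks 3 + 12 + 3 = 18.
slot 8 + slot 3: cost 5 + 4 = 9 ≤ 16, expected clicks 12 + 3 = 15.
slot 2 + slot 8: cost 10 + 5 = 15 ≤ 16, expected clicks 10 + 12 = 22.
Best is slot 2 and slot 8 with total expected clicks 22.

22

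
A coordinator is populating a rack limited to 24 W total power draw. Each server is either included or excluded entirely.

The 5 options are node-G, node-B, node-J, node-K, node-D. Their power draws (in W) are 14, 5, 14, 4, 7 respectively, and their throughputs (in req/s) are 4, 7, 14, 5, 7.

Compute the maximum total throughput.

26

Take node-B, node-J, and node-K: power draw 5 + 14 + 4 = 23 ≤ 24, throughput 7 + 14 + 5 = 26.
No other feasible combination does better.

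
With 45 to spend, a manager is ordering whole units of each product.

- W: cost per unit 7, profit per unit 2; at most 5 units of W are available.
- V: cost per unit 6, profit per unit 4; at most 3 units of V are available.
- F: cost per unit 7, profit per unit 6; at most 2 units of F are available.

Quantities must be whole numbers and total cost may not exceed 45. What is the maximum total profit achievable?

Take 1×W, 3×V, and 2×F: cost 39 ≤ 45, profit 1·2 + 3·4 + 2·6 = 26.
F has the best ratio (6/7) and is taken to its limit of 2; remaining capacity is filled optimally with the others.

26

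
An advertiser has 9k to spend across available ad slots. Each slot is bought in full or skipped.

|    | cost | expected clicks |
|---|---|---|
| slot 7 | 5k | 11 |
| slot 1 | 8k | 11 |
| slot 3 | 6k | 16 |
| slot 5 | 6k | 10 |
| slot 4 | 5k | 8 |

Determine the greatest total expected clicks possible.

16

Allowing fractional choices, the relaxed optimum would be about 22.6, but ad slots are indivisible.
slot 1: cost 8 ≤ 9, expected clicks 11.
slot 3: cost 6 ≤ 9, expected clicks 16.
slot 7: cost 5 ≤ 9, expected clicks 11.
Best is slot 3 with total expected clicks 16.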